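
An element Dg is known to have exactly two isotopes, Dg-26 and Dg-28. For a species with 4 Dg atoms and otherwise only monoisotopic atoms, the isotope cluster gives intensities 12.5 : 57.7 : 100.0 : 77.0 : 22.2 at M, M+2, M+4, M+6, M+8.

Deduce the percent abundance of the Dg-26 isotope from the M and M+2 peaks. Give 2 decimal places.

Write p for the Dg-26 fraction. I(M+2)/I(M) = [C(4,1)·p^3·(1−p)] / p^4 = 4·(1−p)/p = 57.7/12.5 = 4.6160
(1−p)/p = 4.6160/4 = 1.1540  ⇒  p = 1/(1 + 1.1540) = 0.4643
Dg-26: 46.43%, Dg-28: 53.57%.

46.43%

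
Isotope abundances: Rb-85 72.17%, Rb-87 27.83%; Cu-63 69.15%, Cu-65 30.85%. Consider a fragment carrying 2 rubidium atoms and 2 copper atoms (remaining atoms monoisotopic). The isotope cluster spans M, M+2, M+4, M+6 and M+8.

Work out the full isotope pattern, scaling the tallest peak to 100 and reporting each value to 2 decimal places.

60.11 : 100.00 : 62.27 : 17.20 : 1.78

Rubidium pattern (n=2): 0.52085089 : 0.40169822 : 0.07745089
Copper pattern (n=2): 0.47817225 : 0.4266555 : 0.09517225
Convolve the two distributions (both contribute in 2-u steps):
  M: 0.52085089×0.47817225 = 0.249056
  M+2: 0.52085089×0.4266555 + 0.40169822×0.47817225 = 0.414305
  M+4: 0.52085089×0.09517225 + 0.40169822×0.4266555 + 0.07745089×0.47817225 = 0.257992
  M+6: 0.40169822×0.09517225 + 0.07745089×0.4266555 = 0.071275
  M+8: 0.07745089×0.09517225 = 0.007371
Scale to base peak (0.414305) = 100: 60.11 : 100.00 : 62.27 : 17.20 : 1.78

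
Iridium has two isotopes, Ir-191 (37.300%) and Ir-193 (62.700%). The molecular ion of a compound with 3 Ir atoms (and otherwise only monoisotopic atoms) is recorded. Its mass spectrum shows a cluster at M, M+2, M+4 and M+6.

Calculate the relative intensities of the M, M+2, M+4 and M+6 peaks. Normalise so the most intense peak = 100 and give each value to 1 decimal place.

Expanding (0.37300 + 0.62700)^3:
P(M) = 0.37300^3 = 0.051895
P(M+2) = 3 × 0.37300^2 × 0.62700^1 = 0.261702
P(M+4) = 3 × 0.37300^1 × 0.62700^2 = 0.439911
P(M+6) = 0.62700^3 = 0.246492
The M+4 peak is largest (0.439911); scaling to 100 gives 11.8 : 59.5 : 100.0 : 56.0.

11.8 : 59.5 : 100.0 : 56.0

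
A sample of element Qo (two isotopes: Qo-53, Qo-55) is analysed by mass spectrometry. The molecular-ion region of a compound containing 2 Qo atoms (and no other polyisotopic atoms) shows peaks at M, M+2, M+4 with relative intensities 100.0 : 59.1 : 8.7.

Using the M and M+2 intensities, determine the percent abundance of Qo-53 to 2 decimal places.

77.19%

Let p = fractional abundance of Qo-53. I(M+2)/I(M) = [C(2,1)·p^1·(1−p)] / p^2 = 2·(1−p)/p = 59.1/100.0 = 0.5910
(1−p)/p = 0.5910/2 = 0.2955  ⇒  p = 1/(1 + 0.2955) = 0.7719
Qo-53: 77.19%, Qo-55: 22.81%.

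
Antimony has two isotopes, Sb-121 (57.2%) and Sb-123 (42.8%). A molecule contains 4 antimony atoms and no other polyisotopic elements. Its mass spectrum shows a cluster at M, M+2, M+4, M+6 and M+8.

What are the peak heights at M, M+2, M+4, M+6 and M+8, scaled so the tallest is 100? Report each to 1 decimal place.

29.8 : 89.1 : 100.0 : 49.9 : 9.3

Expanding (0.572 + 0.428)^4:
P(M) = 0.572^4 = 0.107049
P(M+2) = 4 × 0.572^3 × 0.428^1 = 0.320400
P(M+4) = 6 × 0.572^2 × 0.428^2 = 0.359609
P(M+6) = 4 × 0.572^1 × 0.428^3 = 0.179385
P(M+8) = 0.428^4 = 0.033556
The M+4 peak is largest (0.359609); scaling to 100 gives 29.8 : 89.1 : 100.0 : 49.9 : 9.3.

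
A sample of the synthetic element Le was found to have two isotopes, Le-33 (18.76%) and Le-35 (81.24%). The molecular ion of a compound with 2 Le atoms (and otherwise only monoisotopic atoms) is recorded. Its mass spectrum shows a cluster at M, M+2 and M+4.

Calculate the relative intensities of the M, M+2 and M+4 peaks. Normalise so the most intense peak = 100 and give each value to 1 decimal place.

The 2 Le atoms are independent, so intensities follow the terms of (0.1876 + 0.8124)^2.
P(M) = 0.1876^2 = 0.035194
P(M+2) = 2 × 0.1876^1 × 0.8124^1 = 0.304812
P(M+4) = 0.8124^2 = 0.659994
The M+4 peak is largest (0.659994); scaling to 100 gives 5.3 : 46.2 : 100.0.

5.3 : 46.2 : 100.0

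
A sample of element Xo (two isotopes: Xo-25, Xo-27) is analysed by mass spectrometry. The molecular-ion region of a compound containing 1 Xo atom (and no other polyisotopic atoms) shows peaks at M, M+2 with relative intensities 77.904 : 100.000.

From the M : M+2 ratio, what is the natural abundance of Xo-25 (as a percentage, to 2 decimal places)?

Write p for the Xo-25 fraction. I(M+2)/I(M) = [C(1,1)·p^0·(1−p)] / p^1 = 1·(1−p)/p = 100.000/77.904 = 1.2836
(1−p)/p = 1.2836/1 = 1.2836  ⇒  p = 1/(1 + 1.2836) = 0.4379
Xo-25: 43.79%, Xo-27: 56.21%.

43.79%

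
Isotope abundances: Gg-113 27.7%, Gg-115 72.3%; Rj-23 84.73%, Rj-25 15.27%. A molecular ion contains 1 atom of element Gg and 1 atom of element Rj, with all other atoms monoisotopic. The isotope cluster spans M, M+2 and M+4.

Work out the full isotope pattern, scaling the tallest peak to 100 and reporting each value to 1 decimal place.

Element Gg pattern (n=1): 0.2770 : 0.7230
Element Rj pattern (n=1): 0.8473 : 0.1527
Convolve the two distributions (both contribute in 2-u steps):
  M: 0.2770×0.8473 = 0.234702
  M+2: 0.2770×0.1527 + 0.7230×0.8473 = 0.654896
  M+4: 0.7230×0.1527 = 0.110402
Scale to base peak (0.654896) = 100: 35.8 : 100.0 : 16.9

35.8 : 100.0 : 16.9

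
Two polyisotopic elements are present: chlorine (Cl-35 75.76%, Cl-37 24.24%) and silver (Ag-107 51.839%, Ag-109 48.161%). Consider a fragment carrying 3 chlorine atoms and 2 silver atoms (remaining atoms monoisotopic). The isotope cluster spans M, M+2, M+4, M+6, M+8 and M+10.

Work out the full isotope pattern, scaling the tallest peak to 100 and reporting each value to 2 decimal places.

33.85 : 95.40 : 100.00 : 48.48 : 11.03 : 0.96

Chlorine pattern (n=3): 0.4348304 : 0.41738208 : 0.13354464 : 0.01424288
Silver pattern (n=2): 0.26872819 : 0.49932362 : 0.23194819
Convolve the two distributions (both contribute in 2-u steps):
  M: 0.4348304×0.26872819 = 0.116851
  M+2: 0.4348304×0.49932362 + 0.41738208×0.26872819 = 0.329283
  M+4: 0.4348304×0.23194819 + 0.41738208×0.49932362 + 0.13354464×0.26872819 = 0.345154
  M+6: 0.41738208×0.23194819 + 0.13354464×0.49932362 + 0.01424288×0.26872819 = 0.167320
  M+8: 0.13354464×0.23194819 + 0.01424288×0.49932362 = 0.038087
  M+10: 0.01424288×0.23194819 = 0.003304
Scale to base peak (0.345154) = 100: 33.85 : 95.40 : 100.00 : 48.48 : 11.03 : 0.96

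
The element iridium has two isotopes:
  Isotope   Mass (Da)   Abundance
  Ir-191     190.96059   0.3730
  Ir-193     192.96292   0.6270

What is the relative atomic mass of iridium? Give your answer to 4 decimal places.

192.2161 Da

Ar = Σ fᵢ·mᵢ = 0.3730 × 190.96059 + 0.6270 × 192.96292
= 71.228300 + 120.987751 = 192.216051 Da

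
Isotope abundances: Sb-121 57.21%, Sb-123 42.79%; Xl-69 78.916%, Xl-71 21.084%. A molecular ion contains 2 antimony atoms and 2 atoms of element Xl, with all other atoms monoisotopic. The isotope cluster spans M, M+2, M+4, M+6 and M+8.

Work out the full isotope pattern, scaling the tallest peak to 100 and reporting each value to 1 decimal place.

49.3 : 100.0 : 70.4 : 20.0 : 2.0

Antimony pattern (n=2): 0.32729841 : 0.48960318 : 0.18309841
Element Xl pattern (n=2): 0.62277351 : 0.33277299 : 0.04445351
Convolve the two distributions (both contribute in 2-u steps):
  M: 0.32729841×0.62277351 = 0.203833
  M+2: 0.32729841×0.33277299 + 0.48960318×0.62277351 = 0.413828
  M+4: 0.32729841×0.04445351 + 0.48960318×0.33277299 + 0.18309841×0.62277351 = 0.291505
  M+6: 0.48960318×0.04445351 + 0.18309841×0.33277299 = 0.082695
  M+8: 0.18309841×0.04445351 = 0.008139
Scale to base peak (0.413828) = 100: 49.3 : 100.0 : 70.4 : 20.0 : 2.0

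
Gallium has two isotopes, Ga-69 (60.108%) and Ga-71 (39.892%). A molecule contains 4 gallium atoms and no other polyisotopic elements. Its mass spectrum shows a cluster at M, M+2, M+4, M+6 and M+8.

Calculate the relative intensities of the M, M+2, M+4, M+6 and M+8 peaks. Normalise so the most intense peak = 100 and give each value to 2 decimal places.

37.67 : 100.00 : 99.55 : 44.05 : 7.31

Expanding (0.60108 + 0.39892)^4:
P(M) = 0.60108^4 = 0.130536
P(M+2) = 4 × 0.60108^3 × 0.39892^1 = 0.346531
P(M+4) = 6 × 0.60108^2 × 0.39892^2 = 0.344975
P(M+6) = 4 × 0.60108^1 × 0.39892^3 = 0.152633
P(M+8) = 0.39892^4 = 0.025325
The M+2 peak is largest (0.346531); scaling to 100 gives 37.67 : 100.00 : 99.55 : 44.05 : 7.31.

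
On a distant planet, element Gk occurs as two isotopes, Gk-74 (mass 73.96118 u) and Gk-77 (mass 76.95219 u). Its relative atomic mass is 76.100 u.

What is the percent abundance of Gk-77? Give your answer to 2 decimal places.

71.51%

With x = fraction of Gk-74 (so Gk-77 is 1 − x):
73.96118·x + 76.95219·(1 − x) = 76.100
(73.96118 − 76.95219)·x = 76.100 − 76.95219
x = -0.85219 / -2.99101 = 0.28492 → 28.49% Gk-74, 71.51% Gk-77.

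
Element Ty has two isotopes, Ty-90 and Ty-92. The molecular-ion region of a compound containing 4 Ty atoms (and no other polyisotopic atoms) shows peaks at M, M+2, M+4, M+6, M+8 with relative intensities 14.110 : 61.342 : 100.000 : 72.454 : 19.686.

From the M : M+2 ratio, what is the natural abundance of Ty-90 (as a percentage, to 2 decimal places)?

47.92%

Write p for the Ty-90 fraction. I(M+2)/I(M) = [C(4,1)·p^3·(1−p)] / p^4 = 4·(1−p)/p = 61.342/14.110 = 4.3474
(1−p)/p = 4.3474/4 = 1.0869  ⇒  p = 1/(1 + 1.0869) = 0.4792
Ty-90: 47.92%, Ty-92: 52.08%.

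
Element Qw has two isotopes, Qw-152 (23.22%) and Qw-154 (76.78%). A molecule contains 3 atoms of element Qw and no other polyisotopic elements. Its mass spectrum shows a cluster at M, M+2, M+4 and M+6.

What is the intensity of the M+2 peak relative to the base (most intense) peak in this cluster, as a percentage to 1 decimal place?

Binomial terms of (0.2322 + 0.7678)^3: M 0.0125, M+2 0.1242, M+4 0.4107, M+6 0.4526 → M+6 is the base peak.
P(M+6) = C(3,3) × 0.2322^0 × 0.7678^3 = 1 × 1.0000 × 0.45263103 = 0.452631 (base)
P(M+2) = C(3,1) × 0.2322^2 × 0.7678^1 = 3 × 0.05391684 × 0.7678 = 0.124192
Relative intensity = 0.124192 / 0.452631 × 100 = 27.4

27.4%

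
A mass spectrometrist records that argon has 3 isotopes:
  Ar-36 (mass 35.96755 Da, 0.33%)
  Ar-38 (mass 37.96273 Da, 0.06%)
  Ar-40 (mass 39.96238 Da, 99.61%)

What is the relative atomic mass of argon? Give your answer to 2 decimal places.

Average mass = Σ (abundance × isotope mass) = 0.0033 × 35.96755 + 0.0006 × 37.96273 + 0.9961 × 39.96238
= 0.118693 + 0.022778 + 39.806527 = 39.947998 Da

39.95 Da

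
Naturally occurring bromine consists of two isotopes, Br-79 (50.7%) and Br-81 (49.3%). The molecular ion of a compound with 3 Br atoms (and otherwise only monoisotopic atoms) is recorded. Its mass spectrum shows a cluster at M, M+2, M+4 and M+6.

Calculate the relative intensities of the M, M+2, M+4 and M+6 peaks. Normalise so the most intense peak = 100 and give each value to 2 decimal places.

34.28 : 100.00 : 97.24 : 31.52

Each Br atom is independently Br-79 (p = 0.507) or Br-81 (q = 0.493); the cluster is the binomial expansion (p + q)^3.
P(M) = 0.507^3 = 0.130324
P(M+2) = 3 × 0.507^2 × 0.493^1 = 0.380175
P(M+4) = 3 × 0.507^1 × 0.493^2 = 0.369678
P(M+6) = 0.493^3 = 0.119823
The M+2 peak is largest (0.380175); scaling to 100 gives 34.28 : 100.00 : 97.24 : 31.52.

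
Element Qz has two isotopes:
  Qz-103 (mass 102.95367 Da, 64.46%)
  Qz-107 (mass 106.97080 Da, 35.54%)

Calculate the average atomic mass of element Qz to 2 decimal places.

Ar = Σ fᵢ·mᵢ = 0.6446 × 102.95367 + 0.3554 × 106.97080
= 66.363936 + 38.017422 = 104.381358 Da

104.38 Da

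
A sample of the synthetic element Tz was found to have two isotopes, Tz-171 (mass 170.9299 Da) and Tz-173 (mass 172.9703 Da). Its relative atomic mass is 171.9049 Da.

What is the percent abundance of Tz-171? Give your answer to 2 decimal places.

52.22%

With x = fraction of Tz-171 (so Tz-173 is 1 − x):
170.9299·x + 172.9703·(1 − x) = 171.9049
(170.9299 − 172.9703)·x = 171.9049 − 172.9703
x = -1.0654 / -2.0404 = 0.52215 → 52.22% Tz-171, 47.78% Tz-173.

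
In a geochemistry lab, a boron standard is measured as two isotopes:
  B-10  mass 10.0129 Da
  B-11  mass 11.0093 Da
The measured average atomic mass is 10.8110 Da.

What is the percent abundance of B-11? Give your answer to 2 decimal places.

80.10%

Writing the weighted mean with unknown fraction x of B-10:
10.0129·x + 11.0093·(1 − x) = 10.8110
(10.0129 − 11.0093)·x = 10.8110 − 11.0093
x = -0.1983 / -0.9964 = 0.19902 → 19.90% B-10, 80.10% B-11.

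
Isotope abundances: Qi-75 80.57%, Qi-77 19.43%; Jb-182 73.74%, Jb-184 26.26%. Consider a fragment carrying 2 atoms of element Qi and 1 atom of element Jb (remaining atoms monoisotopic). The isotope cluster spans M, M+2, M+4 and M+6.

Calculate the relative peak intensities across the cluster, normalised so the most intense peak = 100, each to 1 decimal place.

Element Qi pattern (n=2): 0.64915249 : 0.31309502 : 0.03775249
Element Jb pattern (n=1): 0.7374 : 0.2626
Convolve the two distributions (both contribute in 2-u steps):
  M: 0.64915249×0.7374 = 0.478685
  M+2: 0.64915249×0.2626 + 0.31309502×0.7374 = 0.401344
  M+4: 0.31309502×0.2626 + 0.03775249×0.7374 = 0.110057
  M+6: 0.03775249×0.2626 = 0.009914
Scale to base peak (0.478685) = 100: 100.0 : 83.8 : 23.0 : 2.1

100.0 : 83.8 : 23.0 : 2.1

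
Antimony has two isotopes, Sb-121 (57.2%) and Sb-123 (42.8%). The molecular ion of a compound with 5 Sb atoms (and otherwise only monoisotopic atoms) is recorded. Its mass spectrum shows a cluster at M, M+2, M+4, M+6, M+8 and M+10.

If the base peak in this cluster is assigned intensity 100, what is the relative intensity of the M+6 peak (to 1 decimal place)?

74.8

(0.572 + 0.428)^5 gives M 0.0612, M+2 0.2291, M+4 0.3428, M+6 0.2565, M+8 0.0960, M+10 0.0144; the largest is M+4.
P(M+4) = C(5,2) × 0.572^3 × 0.428^2 = 10 × 0.18714925 × 0.183184 = 0.342827 (base)
P(M+6) = C(5,3) × 0.572^2 × 0.428^3 = 10 × 0.327184 × 0.07840275 = 0.256521
Relative intensity = 0.256521 / 0.342827 × 100 = 74.8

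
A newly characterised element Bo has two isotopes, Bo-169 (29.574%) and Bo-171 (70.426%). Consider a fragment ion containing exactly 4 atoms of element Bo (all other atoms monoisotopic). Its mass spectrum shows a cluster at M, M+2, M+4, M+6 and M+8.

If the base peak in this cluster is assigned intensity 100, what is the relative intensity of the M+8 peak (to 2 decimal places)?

Term probabilities: M 0.0076, M+2 0.0729, M+4 0.2603, M+6 0.4132, M+8 0.2460. Base peak = M+6.
P(M+6) = C(4,3) × 0.29574^1 × 0.70426^3 = 4 × 0.29574 × 0.34930039 = 0.413208 (base)
P(M+8) = C(4,4) × 0.29574^0 × 0.70426^4 = 1 × 1.0000 × 0.24599829 = 0.245998
Relative intensity = 0.245998 / 0.413208 × 100 = 59.53

59.53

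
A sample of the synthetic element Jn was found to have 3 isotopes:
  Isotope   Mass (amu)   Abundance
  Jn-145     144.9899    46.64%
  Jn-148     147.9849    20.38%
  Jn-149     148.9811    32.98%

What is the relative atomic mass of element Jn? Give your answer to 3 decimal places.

146.917 amu

Ar = Σ fᵢ·mᵢ = 0.4664 × 144.9899 + 0.2038 × 147.9849 + 0.3298 × 148.9811
= 67.62329 + 30.15932 + 49.13397 = 146.91658 amu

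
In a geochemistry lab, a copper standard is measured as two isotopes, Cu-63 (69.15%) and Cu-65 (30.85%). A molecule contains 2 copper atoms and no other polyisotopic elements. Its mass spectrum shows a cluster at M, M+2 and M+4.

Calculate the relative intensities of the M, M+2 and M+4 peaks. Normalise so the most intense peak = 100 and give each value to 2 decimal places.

100.00 : 89.23 : 19.90

The 2 Cu atoms are independent, so intensities follow the terms of (0.6915 + 0.3085)^2.
P(M) = 0.6915^2 = 0.478172
P(M+2) = 2 × 0.6915^1 × 0.3085^1 = 0.426656
P(M+4) = 0.3085^2 = 0.095172
The M peak is largest (0.478172); scaling to 100 gives 100.00 : 89.23 : 19.90.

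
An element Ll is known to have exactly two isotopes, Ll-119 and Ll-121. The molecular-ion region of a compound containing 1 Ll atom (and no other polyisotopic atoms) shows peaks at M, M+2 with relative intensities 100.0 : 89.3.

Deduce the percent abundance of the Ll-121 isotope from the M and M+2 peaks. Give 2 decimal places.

47.17%

If p is the fraction of Ll that is Ll-119, then I(M+2)/I(M) = [C(1,1)·p^0·(1−p)] / p^1 = 1·(1−p)/p = 89.3/100.0 = 0.8930
(1−p)/p = 0.8930/1 = 0.8930  ⇒  p = 1/(1 + 0.8930) = 0.5283
Ll-119: 52.83%, Ll-121: 47.17%.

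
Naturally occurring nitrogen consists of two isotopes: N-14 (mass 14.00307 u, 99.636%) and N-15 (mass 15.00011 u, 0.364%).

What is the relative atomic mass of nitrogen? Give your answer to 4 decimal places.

14.0067 u

Weight each isotope mass by its fractional abundance: 0.99636 × 14.00307 + 0.00364 × 15.00011
= 13.952099 + 0.054600 = 14.006699 u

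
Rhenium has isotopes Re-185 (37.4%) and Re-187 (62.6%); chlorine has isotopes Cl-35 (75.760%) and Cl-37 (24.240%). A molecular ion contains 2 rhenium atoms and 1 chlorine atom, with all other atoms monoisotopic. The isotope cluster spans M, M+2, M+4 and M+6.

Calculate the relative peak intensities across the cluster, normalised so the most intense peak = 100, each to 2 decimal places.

25.82 : 94.70 : 100.00 : 23.15

Rhenium pattern (n=2): 0.139876 : 0.468248 : 0.391876
Chlorine pattern (n=1): 0.7576 : 0.2424
Convolve the two distributions (both contribute in 2-u steps):
  M: 0.139876×0.7576 = 0.105970
  M+2: 0.139876×0.2424 + 0.468248×0.7576 = 0.388651
  M+4: 0.468248×0.2424 + 0.391876×0.7576 = 0.410389
  M+6: 0.391876×0.2424 = 0.094991
Scale to base peak (0.410389) = 100: 25.82 : 94.70 : 100.00 : 23.15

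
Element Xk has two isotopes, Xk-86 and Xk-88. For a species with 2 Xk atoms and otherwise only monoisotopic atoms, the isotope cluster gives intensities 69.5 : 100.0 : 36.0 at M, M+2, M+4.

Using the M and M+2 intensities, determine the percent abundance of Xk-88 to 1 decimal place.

If p is the fraction of Xk that is Xk-86, then I(M+2)/I(M) = [C(2,1)·p^1·(1−p)] / p^2 = 2·(1−p)/p = 100.0/69.5 = 1.4388
(1−p)/p = 1.4388/2 = 0.7194  ⇒  p = 1/(1 + 0.7194) = 0.5816
Xk-86: 58.2%, Xk-88: 41.8%.

41.8%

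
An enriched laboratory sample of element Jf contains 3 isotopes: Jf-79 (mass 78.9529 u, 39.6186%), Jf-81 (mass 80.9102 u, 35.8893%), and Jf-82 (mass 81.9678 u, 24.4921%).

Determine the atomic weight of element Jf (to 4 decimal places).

Average mass = Σ (abundance × isotope mass) = 0.396186 × 78.9529 + 0.358893 × 80.9102 + 0.244921 × 81.9678
= 31.28003 + 29.03810 + 20.07564 = 80.39377 u

80.3938 u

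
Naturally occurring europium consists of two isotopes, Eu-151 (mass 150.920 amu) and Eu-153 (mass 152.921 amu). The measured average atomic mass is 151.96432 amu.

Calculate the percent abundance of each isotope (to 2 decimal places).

Writing the weighted mean with unknown fraction x of Eu-151:
150.920·x + 152.921·(1 − x) = 151.96432
(150.920 − 152.921)·x = 151.96432 − 152.921
x = -0.95668 / -2.001 = 0.47810 → 47.81% Eu-151, 52.19% Eu-153.

Eu-151: 47.81%, Eu-153: 52.19%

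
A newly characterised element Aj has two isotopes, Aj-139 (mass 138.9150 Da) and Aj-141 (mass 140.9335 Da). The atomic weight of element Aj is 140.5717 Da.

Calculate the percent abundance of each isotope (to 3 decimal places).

With x = fraction of Aj-139 (so Aj-141 is 1 − x):
138.9150·x + 140.9335·(1 − x) = 140.5717
(138.9150 − 140.9335)·x = 140.5717 − 140.9335
x = -0.3618 / -2.0185 = 0.17924 → 17.924% Aj-139, 82.076% Aj-141.

Aj-139: 17.924%, Aj-141: 82.076%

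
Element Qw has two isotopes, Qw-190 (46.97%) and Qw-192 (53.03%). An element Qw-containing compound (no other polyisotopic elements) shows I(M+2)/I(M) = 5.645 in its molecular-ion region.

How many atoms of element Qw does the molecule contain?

With n Qw atoms, P(M+2)/P(M) = C(n,1)·p^(n−1)q / p^n = n·q/p = n · 0.5303/0.4697.
n = 5.645 × 0.4697/0.5303 = 5.00 ≈ 5

5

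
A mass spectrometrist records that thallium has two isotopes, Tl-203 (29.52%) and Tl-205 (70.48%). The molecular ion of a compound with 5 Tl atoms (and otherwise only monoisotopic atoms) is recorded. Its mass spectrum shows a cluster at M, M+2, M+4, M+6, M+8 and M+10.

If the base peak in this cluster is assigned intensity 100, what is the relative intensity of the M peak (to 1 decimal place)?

0.6

Binomial terms of (0.2952 + 0.7048)^5: M 0.0022, M+2 0.0268, M+4 0.1278, M+6 0.3051, M+8 0.3642, M+10 0.1739 → M+8 is the base peak.
P(M+8) = C(5,4) × 0.2952^1 × 0.7048^4 = 5 × 0.2952 × 0.24675365 = 0.364208 (base)
P(M) = C(5,0) × 0.2952^5 × 0.7048^0 = 1 × 0.00224172 × 1.0000 = 0.002242
Relative intensity = 0.002242 / 0.364208 × 100 = 0.6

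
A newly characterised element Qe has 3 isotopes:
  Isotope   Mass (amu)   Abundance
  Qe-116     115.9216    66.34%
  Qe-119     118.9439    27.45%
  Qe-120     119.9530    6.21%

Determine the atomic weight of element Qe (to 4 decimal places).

117.0016 amu

Ar = Σ fᵢ·mᵢ = 0.6634 × 115.9216 + 0.2745 × 118.9439 + 0.0621 × 119.9530
= 76.90239 + 32.65010 + 7.44908 = 117.00157 amu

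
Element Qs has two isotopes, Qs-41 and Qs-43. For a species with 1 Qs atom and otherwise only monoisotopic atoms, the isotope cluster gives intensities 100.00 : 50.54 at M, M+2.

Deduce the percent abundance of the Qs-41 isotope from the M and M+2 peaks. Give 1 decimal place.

If p is the fraction of Qs that is Qs-41, then I(M+2)/I(M) = [C(1,1)·p^0·(1−p)] / p^1 = 1·(1−p)/p = 50.54/100.00 = 0.5054
(1−p)/p = 0.5054/1 = 0.5054  ⇒  p = 1/(1 + 0.5054) = 0.6643
Qs-41: 66.4%, Qs-43: 33.6%.

66.4%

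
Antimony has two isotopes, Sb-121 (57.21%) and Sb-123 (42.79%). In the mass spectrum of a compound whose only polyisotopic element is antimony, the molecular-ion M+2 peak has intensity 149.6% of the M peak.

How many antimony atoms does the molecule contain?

The M+2/M ratio from n Sb atoms is n · q/p = n · 0.4279/0.5721.
n = 1.496 × 0.5721/0.4279 = 2.00 ≈ 2

2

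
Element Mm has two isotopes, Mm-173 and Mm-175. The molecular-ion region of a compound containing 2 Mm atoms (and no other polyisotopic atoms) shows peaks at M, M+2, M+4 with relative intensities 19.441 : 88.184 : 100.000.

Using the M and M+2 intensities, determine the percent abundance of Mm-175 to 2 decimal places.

Let p = fractional abundance of Mm-173. I(M+2)/I(M) = [C(2,1)·p^1·(1−p)] / p^2 = 2·(1−p)/p = 88.184/19.441 = 4.5360
(1−p)/p = 4.5360/2 = 2.2680  ⇒  p = 1/(1 + 2.2680) = 0.3060
Mm-173: 30.60%, Mm-175: 69.40%.

69.40%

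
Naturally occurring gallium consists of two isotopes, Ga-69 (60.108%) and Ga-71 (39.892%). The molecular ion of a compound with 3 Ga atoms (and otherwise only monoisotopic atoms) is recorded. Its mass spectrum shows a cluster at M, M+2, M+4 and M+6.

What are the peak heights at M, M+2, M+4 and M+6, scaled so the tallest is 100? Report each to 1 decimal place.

Each Ga atom is independently Ga-69 (p = 0.60108) or Ga-71 (q = 0.39892); the cluster is the binomial expansion (p + q)^3.
P(M) = 0.60108^3 = 0.217169
P(M+2) = 3 × 0.60108^2 × 0.39892^1 = 0.432386
P(M+4) = 3 × 0.60108^1 × 0.39892^2 = 0.286963
P(M+6) = 0.39892^3 = 0.063483
The M+2 peak is largest (0.432386); scaling to 100 gives 50.2 : 100.0 : 66.4 : 14.7.

50.2 : 100.0 : 66.4 : 14.7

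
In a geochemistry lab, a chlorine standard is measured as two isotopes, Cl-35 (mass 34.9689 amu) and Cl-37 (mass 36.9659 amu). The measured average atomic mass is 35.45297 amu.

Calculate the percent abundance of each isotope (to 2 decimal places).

Let x be the fractional abundance of Cl-35; then Cl-37 has abundance 1 − x.
34.9689·x + 36.9659·(1 − x) = 35.45297
(34.9689 − 36.9659)·x = 35.45297 − 36.9659
x = -1.51293 / -1.9970 = 0.75760 → 75.76% Cl-35, 24.24% Cl-37.

Cl-35: 75.76%, Cl-37: 24.24%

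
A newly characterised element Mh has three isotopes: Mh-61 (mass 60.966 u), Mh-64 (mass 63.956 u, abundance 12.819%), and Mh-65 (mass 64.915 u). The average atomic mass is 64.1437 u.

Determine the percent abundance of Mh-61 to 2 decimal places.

16.42%

The remaining 87.181% is split between Mh-61 (fraction x) and Mh-65 (fraction 0.87181 − x).
Substituting: 60.966x + 64.915(0.87181 − x) = 55.94518036
(60.966 − 64.915)x = -0.64836579  ⇒  x = 0.16418, y = 0.70763
Mh-61: 16.42%, Mh-65: 70.76%.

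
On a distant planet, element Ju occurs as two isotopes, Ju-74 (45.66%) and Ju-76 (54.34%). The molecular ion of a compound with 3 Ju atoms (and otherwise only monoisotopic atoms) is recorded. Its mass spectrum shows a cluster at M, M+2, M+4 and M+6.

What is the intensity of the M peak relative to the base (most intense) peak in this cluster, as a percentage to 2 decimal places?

23.53%

Term probabilities: M 0.0952, M+2 0.3399, M+4 0.4045, M+6 0.1605. Base peak = M+4.
P(M+4) = C(3,2) × 0.4566^1 × 0.5434^2 = 3 × 0.4566 × 0.29528356 = 0.404479 (base)
P(M) = C(3,0) × 0.4566^3 × 0.5434^0 = 1 × 0.09519359 × 1.0000 = 0.095194
Relative intensity = 0.095194 / 0.404479 × 100 = 23.53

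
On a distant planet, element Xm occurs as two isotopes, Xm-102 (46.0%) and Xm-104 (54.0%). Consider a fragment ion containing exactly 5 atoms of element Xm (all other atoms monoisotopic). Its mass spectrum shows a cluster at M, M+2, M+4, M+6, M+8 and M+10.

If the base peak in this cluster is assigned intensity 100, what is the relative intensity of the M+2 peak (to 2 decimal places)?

(0.460 + 0.540)^5 gives M 0.0206, M+2 0.1209, M+4 0.2838, M+6 0.3332, M+8 0.1956, M+10 0.0459; the largest is M+6.
P(M+6) = C(5,3) × 0.460^2 × 0.540^3 = 10 × 0.2116 × 0.157464 = 0.333194 (base)
P(M+2) = C(5,1) × 0.460^4 × 0.540^1 = 5 × 0.04477456 × 0.5400 = 0.120891
Relative intensity = 0.120891 / 0.333194 × 100 = 36.28

36.28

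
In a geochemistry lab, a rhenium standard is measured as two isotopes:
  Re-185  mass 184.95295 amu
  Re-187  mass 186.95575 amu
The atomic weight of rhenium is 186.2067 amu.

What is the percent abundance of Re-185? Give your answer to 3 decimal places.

37.400%

With x = fraction of Re-185 (so Re-187 is 1 − x):
184.95295·x + 186.95575·(1 − x) = 186.2067
(184.95295 − 186.95575)·x = 186.2067 − 186.95575
x = -0.74905 / -2.00280 = 0.37400 → 37.400% Re-185, 62.600% Re-187.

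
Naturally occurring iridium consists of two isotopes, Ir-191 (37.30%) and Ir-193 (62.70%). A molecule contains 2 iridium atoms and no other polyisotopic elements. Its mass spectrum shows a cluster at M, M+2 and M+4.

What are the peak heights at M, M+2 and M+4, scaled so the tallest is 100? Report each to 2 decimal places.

29.74 : 100.00 : 84.05

Expanding (0.3730 + 0.6270)^2:
P(M) = 0.3730^2 = 0.139129
P(M+2) = 2 × 0.3730^1 × 0.6270^1 = 0.467742
P(M+4) = 0.6270^2 = 0.393129
The M+2 peak is largest (0.467742); scaling to 100 gives 29.74 : 100.00 : 84.05.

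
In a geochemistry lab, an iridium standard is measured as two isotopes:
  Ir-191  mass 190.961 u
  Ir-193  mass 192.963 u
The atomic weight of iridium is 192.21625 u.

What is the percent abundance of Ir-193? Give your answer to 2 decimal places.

62.70%

Writing the weighted mean with unknown fraction x of Ir-191:
190.961·x + 192.963·(1 − x) = 192.21625
(190.961 − 192.963)·x = 192.21625 − 192.963
x = -0.74675 / -2.002 = 0.37300 → 37.30% Ir-191, 62.70% Ir-193.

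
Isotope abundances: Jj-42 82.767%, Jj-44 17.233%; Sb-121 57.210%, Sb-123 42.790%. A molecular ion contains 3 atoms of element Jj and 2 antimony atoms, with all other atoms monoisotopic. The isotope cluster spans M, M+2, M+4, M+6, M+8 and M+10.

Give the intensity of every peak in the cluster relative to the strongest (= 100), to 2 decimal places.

47.16 : 100.00 : 76.58 : 26.08 : 4.07 : 0.24

Element Jj pattern (n=3): 0.56698509 : 0.3541576 : 0.07373951 : 0.00511779
Antimony pattern (n=2): 0.32729841 : 0.48960318 : 0.18309841
Convolve the two distributions (both contribute in 2-u steps):
  M: 0.56698509×0.32729841 = 0.185573
  M+2: 0.56698509×0.48960318 + 0.3541576×0.32729841 = 0.393513
  M+4: 0.56698509×0.18309841 + 0.3541576×0.48960318 + 0.07373951×0.32729841 = 0.301346
  M+6: 0.3541576×0.18309841 + 0.07373951×0.48960318 + 0.00511779×0.32729841 = 0.102624
  M+8: 0.07373951×0.18309841 + 0.00511779×0.48960318 = 0.016007
  M+10: 0.00511779×0.18309841 = 0.000937
Scale to base peak (0.393513) = 100: 47.16 : 100.00 : 76.58 : 26.08 : 4.07 : 0.24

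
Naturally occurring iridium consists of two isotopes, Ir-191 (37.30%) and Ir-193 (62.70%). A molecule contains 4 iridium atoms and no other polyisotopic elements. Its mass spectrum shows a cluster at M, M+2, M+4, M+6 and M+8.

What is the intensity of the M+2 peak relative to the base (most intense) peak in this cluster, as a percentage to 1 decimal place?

Binomial terms of (0.3730 + 0.6270)^4: M 0.0194, M+2 0.1302, M+4 0.3282, M+6 0.3678, M+8 0.1546 → M+6 is the base peak.
P(M+6) = C(4,3) × 0.3730^1 × 0.6270^3 = 4 × 0.3730 × 0.24649188 = 0.367766 (base)
P(M+2) = C(4,1) × 0.3730^3 × 0.6270^1 = 4 × 0.05189512 × 0.6270 = 0.130153
Relative intensity = 0.130153 / 0.367766 × 100 = 35.4

35.4%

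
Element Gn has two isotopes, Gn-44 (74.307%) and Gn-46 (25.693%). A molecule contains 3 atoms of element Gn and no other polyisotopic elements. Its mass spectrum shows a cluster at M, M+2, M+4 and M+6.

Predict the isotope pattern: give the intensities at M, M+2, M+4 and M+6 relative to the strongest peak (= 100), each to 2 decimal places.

96.40 : 100.00 : 34.58 : 3.99

Expanding (0.74307 + 0.25693)^3:
P(M) = 0.74307^3 = 0.410288
P(M+2) = 3 × 0.74307^2 × 0.25693^1 = 0.425594
P(M+4) = 3 × 0.74307^1 × 0.25693^2 = 0.147157
P(M+6) = 0.25693^3 = 0.016961
The M+2 peak is largest (0.425594); scaling to 100 gives 96.40 : 100.00 : 34.58 : 3.99.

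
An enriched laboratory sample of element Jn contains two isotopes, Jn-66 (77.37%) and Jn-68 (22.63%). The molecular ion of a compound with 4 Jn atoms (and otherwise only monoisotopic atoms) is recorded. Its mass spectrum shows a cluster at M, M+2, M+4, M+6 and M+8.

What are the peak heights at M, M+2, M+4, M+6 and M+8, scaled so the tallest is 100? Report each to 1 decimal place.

The 4 Jn atoms are independent, so intensities follow the terms of (0.7737 + 0.2263)^4.
P(M) = 0.7737^4 = 0.358336
P(M+2) = 4 × 0.7737^3 × 0.2263^1 = 0.419240
P(M+4) = 6 × 0.7737^2 × 0.2263^2 = 0.183935
P(M+6) = 4 × 0.7737^1 × 0.2263^3 = 0.035866
P(M+8) = 0.2263^4 = 0.002623
The M+2 peak is largest (0.419240); scaling to 100 gives 85.5 : 100.0 : 43.9 : 8.6 : 0.6.

85.5 : 100.0 : 43.9 : 8.6 : 0.6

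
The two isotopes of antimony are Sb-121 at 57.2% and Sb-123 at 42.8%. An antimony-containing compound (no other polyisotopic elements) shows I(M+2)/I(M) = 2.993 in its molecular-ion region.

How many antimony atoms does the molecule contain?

4

For n independent Sb atoms, I(M+2)/I(M) = n · (abundance Sb-123) / (abundance Sb-121) = n · 0.428/0.572.
n = 2.993 × 0.572/0.428 = 4.00 ≈ 4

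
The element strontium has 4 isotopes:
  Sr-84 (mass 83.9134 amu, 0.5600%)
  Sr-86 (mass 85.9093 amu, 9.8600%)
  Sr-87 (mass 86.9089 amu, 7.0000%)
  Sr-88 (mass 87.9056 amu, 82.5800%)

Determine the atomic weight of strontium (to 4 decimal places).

Ar = Σ fᵢ·mᵢ = 0.005600 × 83.9134 + 0.098600 × 85.9093 + 0.070000 × 86.9089 + 0.825800 × 87.9056
= 0.46992 + 8.47066 + 6.08362 + 72.59244 = 87.61664 amu

87.6166 amu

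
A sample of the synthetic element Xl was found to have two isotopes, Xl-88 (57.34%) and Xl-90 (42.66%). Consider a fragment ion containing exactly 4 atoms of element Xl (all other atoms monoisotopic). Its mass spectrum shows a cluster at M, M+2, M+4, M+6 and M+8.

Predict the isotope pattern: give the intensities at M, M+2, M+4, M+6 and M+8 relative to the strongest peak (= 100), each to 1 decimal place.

30.1 : 89.6 : 100.0 : 49.6 : 9.2

The 4 Xl atoms are independent, so intensities follow the terms of (0.5734 + 0.4266)^4.
P(M) = 0.5734^4 = 0.108101
P(M+2) = 4 × 0.5734^3 × 0.4266^1 = 0.321702
P(M+4) = 6 × 0.5734^2 × 0.4266^2 = 0.359011
P(M+6) = 4 × 0.5734^1 × 0.4266^3 = 0.178066
P(M+8) = 0.4266^4 = 0.033119
The M+4 peak is largest (0.359011); scaling to 100 gives 30.1 : 89.6 : 100.0 : 49.6 : 9.2.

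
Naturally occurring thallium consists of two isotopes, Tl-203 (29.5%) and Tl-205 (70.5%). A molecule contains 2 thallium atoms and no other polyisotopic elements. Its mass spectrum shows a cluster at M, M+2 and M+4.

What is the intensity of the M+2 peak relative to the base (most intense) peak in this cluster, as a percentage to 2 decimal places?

Term probabilities: M 0.0870, M+2 0.4160, M+4 0.4970. Base peak = M+4.
P(M+4) = C(2,2) × 0.295^0 × 0.705^2 = 1 × 1.0000 × 0.497025 = 0.497025 (base)
P(M+2) = C(2,1) × 0.295^1 × 0.705^1 = 2 × 0.2950 × 0.7050 = 0.415950
Relative intensity = 0.415950 / 0.497025 × 100 = 83.69

83.69%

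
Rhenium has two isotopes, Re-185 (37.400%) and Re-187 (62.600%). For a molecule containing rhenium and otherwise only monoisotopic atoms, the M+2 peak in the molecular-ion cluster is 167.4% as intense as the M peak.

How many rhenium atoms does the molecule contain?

1

For n independent Re atoms, I(M+2)/I(M) = n · (abundance Re-187) / (abundance Re-185) = n · 0.62600/0.37400.
n = 1.674 × 0.37400/0.62600 = 1.00 ≈ 1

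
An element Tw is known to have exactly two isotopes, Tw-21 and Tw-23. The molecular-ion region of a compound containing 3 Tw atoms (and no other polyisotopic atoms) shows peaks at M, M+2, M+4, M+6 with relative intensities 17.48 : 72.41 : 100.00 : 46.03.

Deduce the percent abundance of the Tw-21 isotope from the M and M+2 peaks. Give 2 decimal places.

42.00%

If p is the fraction of Tw that is Tw-21, then I(M+2)/I(M) = [C(3,1)·p^2·(1−p)] / p^3 = 3·(1−p)/p = 72.41/17.48 = 4.1424
(1−p)/p = 4.1424/3 = 1.3808  ⇒  p = 1/(1 + 1.3808) = 0.4200
Tw-21: 42.00%, Tw-23: 58.00%.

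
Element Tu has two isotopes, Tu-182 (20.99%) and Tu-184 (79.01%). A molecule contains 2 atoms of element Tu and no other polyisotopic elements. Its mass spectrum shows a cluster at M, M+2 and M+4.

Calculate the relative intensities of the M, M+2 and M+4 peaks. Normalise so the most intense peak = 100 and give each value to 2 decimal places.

7.06 : 53.13 : 100.00

Expanding (0.2099 + 0.7901)^2:
P(M) = 0.2099^2 = 0.044058
P(M+2) = 2 × 0.2099^1 × 0.7901^1 = 0.331684
P(M+4) = 0.7901^2 = 0.624258
The M+4 peak is largest (0.624258); scaling to 100 gives 7.06 : 53.13 : 100.00.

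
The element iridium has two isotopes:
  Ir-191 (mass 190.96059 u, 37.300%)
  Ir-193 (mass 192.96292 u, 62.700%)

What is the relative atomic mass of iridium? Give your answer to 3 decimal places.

Ar = Σ fᵢ·mᵢ = 0.37300 × 190.96059 + 0.62700 × 192.96292
= 71.228300 + 120.987751 = 192.216051 u

192.216 u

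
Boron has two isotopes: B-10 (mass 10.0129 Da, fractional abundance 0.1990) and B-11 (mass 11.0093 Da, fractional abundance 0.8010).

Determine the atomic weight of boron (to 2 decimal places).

Average mass = Σ (abundance × isotope mass) = 0.1990 × 10.0129 + 0.8010 × 11.0093
= 1.99257 + 8.81845 = 10.81102 Da

10.81 Da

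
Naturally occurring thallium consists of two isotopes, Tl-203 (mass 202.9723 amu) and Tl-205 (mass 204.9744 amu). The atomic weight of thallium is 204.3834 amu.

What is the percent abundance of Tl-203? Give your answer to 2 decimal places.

29.52%

Let x be the fractional abundance of Tl-203; then Tl-205 has abundance 1 − x.
202.9723·x + 204.9744·(1 − x) = 204.3834
(202.9723 − 204.9744)·x = 204.3834 − 204.9744
x = -0.5910 / -2.0021 = 0.29519 → 29.52% Tl-203, 70.48% Tl-205.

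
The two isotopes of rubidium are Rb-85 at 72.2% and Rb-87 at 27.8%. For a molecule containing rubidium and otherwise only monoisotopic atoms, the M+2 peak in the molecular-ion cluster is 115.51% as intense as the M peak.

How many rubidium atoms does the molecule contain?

For n independent Rb atoms, I(M+2)/I(M) = n · (abundance Rb-87) / (abundance Rb-85) = n · 0.278/0.722.
n = 1.1551 × 0.722/0.278 = 3.00 ≈ 3

3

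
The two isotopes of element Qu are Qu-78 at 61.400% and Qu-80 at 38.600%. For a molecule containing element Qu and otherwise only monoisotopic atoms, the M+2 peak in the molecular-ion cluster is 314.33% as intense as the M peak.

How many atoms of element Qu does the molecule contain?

5

The M+2/M ratio from n Qu atoms is n · q/p = n · 0.38600/0.61400.
n = 3.1433 × 0.61400/0.38600 = 5.00 ≈ 5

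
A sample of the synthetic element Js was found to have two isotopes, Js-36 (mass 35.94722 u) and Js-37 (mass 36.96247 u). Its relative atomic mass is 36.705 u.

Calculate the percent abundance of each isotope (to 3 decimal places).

Js-36: 25.360%, Js-37: 74.640%

Writing the weighted mean with unknown fraction x of Js-36:
35.94722·x + 36.96247·(1 − x) = 36.705
(35.94722 − 36.96247)·x = 36.705 − 36.96247
x = -0.25747 / -1.01525 = 0.25360 → 25.360% Js-36, 74.640% Js-37.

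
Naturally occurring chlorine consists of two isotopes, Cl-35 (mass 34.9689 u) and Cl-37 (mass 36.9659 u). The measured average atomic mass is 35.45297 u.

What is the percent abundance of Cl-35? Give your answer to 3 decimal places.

With x = fraction of Cl-35 (so Cl-37 is 1 − x):
34.9689·x + 36.9659·(1 − x) = 35.45297
(34.9689 − 36.9659)·x = 35.45297 − 36.9659
x = -1.51293 / -1.9970 = 0.75760 → 75.760% Cl-35, 24.240% Cl-37.

75.760%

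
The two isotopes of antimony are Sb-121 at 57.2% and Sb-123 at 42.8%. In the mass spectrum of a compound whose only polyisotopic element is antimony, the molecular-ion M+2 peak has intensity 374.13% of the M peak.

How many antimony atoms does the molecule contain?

5

For n independent Sb atoms, I(M+2)/I(M) = n · (abundance Sb-123) / (abundance Sb-121) = n · 0.428/0.572.
n = 3.7413 × 0.572/0.428 = 5.00 ≈ 5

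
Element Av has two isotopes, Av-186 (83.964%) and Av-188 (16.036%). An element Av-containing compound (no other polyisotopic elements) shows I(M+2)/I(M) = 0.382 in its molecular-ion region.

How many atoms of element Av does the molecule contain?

For n independent Av atoms, I(M+2)/I(M) = n · (abundance Av-188) / (abundance Av-186) = n · 0.16036/0.83964.
n = 0.382 × 0.83964/0.16036 = 2.00 ≈ 2

2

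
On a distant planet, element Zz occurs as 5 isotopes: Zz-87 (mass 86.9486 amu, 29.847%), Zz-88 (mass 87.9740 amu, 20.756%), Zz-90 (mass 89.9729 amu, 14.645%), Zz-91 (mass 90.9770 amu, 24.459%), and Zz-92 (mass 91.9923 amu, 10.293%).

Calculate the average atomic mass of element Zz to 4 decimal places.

89.1088 amu

The abundance-weighted mean is 0.29847 × 86.9486 + 0.20756 × 87.9740 + 0.14645 × 89.9729 + 0.24459 × 90.9770 + 0.10293 × 91.9923
= 25.95155 + 18.25988 + 13.17653 + 22.25206 + 9.46877 = 89.10879 amu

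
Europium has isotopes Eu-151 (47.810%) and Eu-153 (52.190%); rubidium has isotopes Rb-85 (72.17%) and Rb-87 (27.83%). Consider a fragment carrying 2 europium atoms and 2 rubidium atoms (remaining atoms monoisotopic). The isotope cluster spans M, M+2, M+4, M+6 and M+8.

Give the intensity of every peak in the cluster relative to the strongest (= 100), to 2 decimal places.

33.07 : 97.70 : 100.00 : 41.13 : 5.86

Europium pattern (n=2): 0.22857961 : 0.49904078 : 0.27237961
Rubidium pattern (n=2): 0.52085089 : 0.40169822 : 0.07745089
Convolve the two distributions (both contribute in 2-u steps):
  M: 0.22857961×0.52085089 = 0.119056
  M+2: 0.22857961×0.40169822 + 0.49904078×0.52085089 = 0.351746
  M+4: 0.22857961×0.07745089 + 0.49904078×0.40169822 + 0.27237961×0.52085089 = 0.360037
  M+6: 0.49904078×0.07745089 + 0.27237961×0.40169822 = 0.148066
  M+8: 0.27237961×0.07745089 = 0.021096
Scale to base peak (0.360037) = 100: 33.07 : 97.70 : 100.00 : 41.13 : 5.86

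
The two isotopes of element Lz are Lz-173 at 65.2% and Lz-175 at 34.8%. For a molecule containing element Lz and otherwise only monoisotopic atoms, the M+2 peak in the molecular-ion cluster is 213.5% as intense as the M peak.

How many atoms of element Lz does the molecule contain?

The M+2/M ratio from n Lz atoms is n · q/p = n · 0.348/0.652.
n = 2.135 × 0.652/0.348 = 4.00 ≈ 4

4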